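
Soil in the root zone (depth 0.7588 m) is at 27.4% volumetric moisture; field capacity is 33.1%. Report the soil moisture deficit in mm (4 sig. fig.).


Approach: apply the soil moisture deficit relation, SMD = (FC - theta)/100 * depth * 1000.
SMD = (33.1 - 27.4)/100 * 0.7588 * 1000 = 43.25 mm
Therefore the soil moisture deficit = 43.25 mm.


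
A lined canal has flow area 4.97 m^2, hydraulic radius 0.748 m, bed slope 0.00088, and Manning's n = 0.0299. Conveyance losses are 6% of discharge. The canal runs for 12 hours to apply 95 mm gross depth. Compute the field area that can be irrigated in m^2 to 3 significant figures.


Approach: apply Manning's equation with a conveyance and depth budget, Q = (1/n)*A*R^(2/3)*S^(1/2); Q_field = Q*(1-loss); Area = Q_field*t/(d/1000).
Step 1 — canal discharge (Manning's equation):
  Q = (1/0.0299) * 4.97 * 0.748^(2/3) * 0.00088^(1/2) = 4.0631 m^3/s
Step 2 — delivered flow: Q_field = 4.0631*(1 - 6/100) = 3.8193 m^3/s
Step 3 — volume delivered: V = 3.8193 * 12*3600 = 165000 m^3
Step 4 — area served: A = V / (depth/1000) = 165000 / 0.095 = 1740000 m^2
Therefore the field area that can be irrigated = 1740000 m^2.


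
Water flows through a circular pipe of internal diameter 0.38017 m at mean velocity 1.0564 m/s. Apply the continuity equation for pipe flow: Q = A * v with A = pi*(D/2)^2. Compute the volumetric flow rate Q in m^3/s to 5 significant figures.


A = pi*(0.38017/2)^2 = 0.1135130 m^2
Q = 0.1135130 * 1.0564 = 0.11992 m^3/s
Therefore the volumetric flow rate Q = 0.11992 m^3/s.


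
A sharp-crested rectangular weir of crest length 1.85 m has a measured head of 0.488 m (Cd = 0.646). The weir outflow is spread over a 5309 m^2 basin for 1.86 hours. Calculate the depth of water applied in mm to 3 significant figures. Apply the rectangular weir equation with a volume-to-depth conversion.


Approach: apply the rectangular weir equation with a volume-to-depth conversion, Q = (2/3)*Cd*L*sqrt(2g)*H^1.5; d = Q*t/A * 1000.
Step 1 — weir discharge:
  Q = (2/3)*0.646*1.85*sqrt(2*9.81)*0.488^1.5 = 1.2031 m^3/s
Step 2 — volume: V = 1.2031 * 1.86*3600 = 8055.8 m^3
Step 3 — depth: d = V/A * 1000 = 8055.8/5309 * 1000 = 1520 mm
Therefore the depth of water applied = 1520 mm.


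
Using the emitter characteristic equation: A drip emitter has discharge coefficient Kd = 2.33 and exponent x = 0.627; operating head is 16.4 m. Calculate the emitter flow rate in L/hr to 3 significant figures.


Approach: apply the emitter characteristic equation, q = Kd * h^x.
q = 2.33 * 16.4^0.627 = 13.5 L/hr
Therefore the emitter flow rate = 13.5 L/hr.


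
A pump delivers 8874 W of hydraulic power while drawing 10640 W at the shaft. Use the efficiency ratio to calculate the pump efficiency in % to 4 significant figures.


Approach: apply the efficiency ratio, eta = (P_out/P_in)*100.
eta = (8874 / 10640) * 100 = 83.40 %
Therefore the pump efficiency = 83.40 %.


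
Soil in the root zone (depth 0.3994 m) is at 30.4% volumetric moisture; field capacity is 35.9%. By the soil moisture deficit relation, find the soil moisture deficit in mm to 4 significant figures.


Approach: apply the soil moisture deficit relation, SMD = (FC - theta)/100 * depth * 1000.
SMD = (35.9 - 30.4)/100 * 0.3994 * 1000 = 21.97 mm
Therefore the soil moisture deficit = 21.97 mm.


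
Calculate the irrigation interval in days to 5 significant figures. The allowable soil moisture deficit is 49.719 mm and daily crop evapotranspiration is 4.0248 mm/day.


Approach: apply the irrigation interval relation, interval = SMD / ETc.
interval = 49.719 / 4.0248 = 12.353 days
Therefore the irrigation interval = 12.353 days.


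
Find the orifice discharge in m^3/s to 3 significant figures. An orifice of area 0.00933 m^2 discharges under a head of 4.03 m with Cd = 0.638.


Approach: apply the orifice equation, Q = Cd*A*sqrt(2*g*h).
Q = 0.638 * 0.00933 * sqrt(2*9.81*4.03) = 0.0529 m^3/s
Therefore the orifice discharge = 0.0529 m^3/s.


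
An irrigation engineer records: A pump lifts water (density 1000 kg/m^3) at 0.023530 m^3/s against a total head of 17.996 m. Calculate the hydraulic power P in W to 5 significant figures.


Approach: apply the hydraulic power relation, P = rho*g*Q*H.
P = 1000 * 9.81 * 0.023530 * 17.996 = 4154.0 W
Therefore the hydraulic power P = 4154.0 W.


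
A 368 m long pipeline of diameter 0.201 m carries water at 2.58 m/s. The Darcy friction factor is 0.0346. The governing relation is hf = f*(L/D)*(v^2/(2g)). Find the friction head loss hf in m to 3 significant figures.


hf = 0.0346 * (368/0.201) * (2.58^2 / (2*9.81))
hf = 21.5 m
Therefore the friction head loss hf = 21.5 m.


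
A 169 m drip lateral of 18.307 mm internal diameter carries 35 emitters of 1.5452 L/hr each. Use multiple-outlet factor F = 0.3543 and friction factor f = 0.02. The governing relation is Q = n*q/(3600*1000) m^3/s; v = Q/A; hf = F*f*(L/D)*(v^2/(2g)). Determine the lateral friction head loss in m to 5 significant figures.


Q = 35*1.5452/(3600*1000) = 1.502278e-05 m^3/s
A = pi*(18.307e-3/2)^2 = 2.632232e-04 m^2, so v = Q/A = 0.05707238 m/s
hf = 0.3543*0.02*(169/0.018307)*(0.05707238^2/(2*9.81)) = 0.010860 m
Therefore the lateral friction head loss = 0.010860 m.


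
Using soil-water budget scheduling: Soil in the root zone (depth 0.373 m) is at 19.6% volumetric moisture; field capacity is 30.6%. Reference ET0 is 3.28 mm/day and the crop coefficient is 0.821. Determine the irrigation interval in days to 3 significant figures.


Approach: apply soil-water budget scheduling, SMD = (FC-theta)/100*depth*1000; ETc = ET0*Kc; interval = SMD/ETc.
Step 1 — soil moisture deficit:
  SMD = (30.6 - 19.6)/100 * 0.373 * 1000 = 41.030 mm
Step 2 — daily crop ET (ETc = ET0*Kc):
  ETc = 3.28 * 0.821 = 2.6929 mm/day
Step 3 — irrigation interval (SMD/ETc):
  interval = 41.030 / 2.6929 = 15.2 days
Therefore the irrigation interval = 15.2 days.


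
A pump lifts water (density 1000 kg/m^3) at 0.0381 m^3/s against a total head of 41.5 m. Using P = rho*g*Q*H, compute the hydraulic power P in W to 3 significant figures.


P = 1000 * 9.81 * 0.0381 * 41.5 = 15500 W
Therefore the hydraulic power P = 15500 W.


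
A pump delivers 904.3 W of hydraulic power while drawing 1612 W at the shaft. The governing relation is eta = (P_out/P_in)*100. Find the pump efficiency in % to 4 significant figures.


eta = (904.3 / 1612) * 100 = 56.10 %
Therefore the pump efficiency = 56.10 %.


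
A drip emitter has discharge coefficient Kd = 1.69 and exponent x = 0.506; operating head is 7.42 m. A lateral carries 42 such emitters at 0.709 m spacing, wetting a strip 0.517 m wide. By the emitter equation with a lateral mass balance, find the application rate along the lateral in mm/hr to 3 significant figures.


Approach: apply the emitter equation with a lateral mass balance, q = Kd*h^x; Q = n*q; rate = Q/(n*spacing*width).
Step 1 — single emitter flow (q = Kd*h^x):
  q = 1.69 * 7.42^0.506 = 4.6592 L/hr
Step 2 — total lateral flow: Q = 42 * 4.6592 = 195.69 L/hr
Step 3 — wetted area: A = 42 * 0.709 * 0.517 = 15.395 m^2
Step 4 — application rate: Q/A = 195.69/15.395 = 12.7 mm/hr
Therefore the application rate along the lateral = 12.7 mm/hr.


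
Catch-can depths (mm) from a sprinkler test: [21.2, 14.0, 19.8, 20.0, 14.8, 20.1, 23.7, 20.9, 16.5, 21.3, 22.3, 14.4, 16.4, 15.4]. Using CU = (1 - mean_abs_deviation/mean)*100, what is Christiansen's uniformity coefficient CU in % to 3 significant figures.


mean = 18.629 mm
mean |d_i - mean| = 2.8959 mm
CU = (1 - 2.8959/18.629)*100 = 84.5 %
Therefore Christiansen's uniformity coefficient CU = 84.5 %.


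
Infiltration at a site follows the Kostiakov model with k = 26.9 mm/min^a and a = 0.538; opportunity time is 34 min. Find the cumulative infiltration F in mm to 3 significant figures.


Approach: apply the Kostiakov infiltration equation, F = k*t^a.
F = 26.9 * 34^0.538 = 179 mm
Therefore the cumulative infiltration F = 179 mm.


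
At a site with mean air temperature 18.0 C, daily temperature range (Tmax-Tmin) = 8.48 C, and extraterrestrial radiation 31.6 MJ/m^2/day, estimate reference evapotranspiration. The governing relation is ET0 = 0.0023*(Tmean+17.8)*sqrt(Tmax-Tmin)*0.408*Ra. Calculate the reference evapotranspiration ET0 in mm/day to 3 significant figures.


ET0 = 0.0023*(18.0+17.8)*sqrt(8.48)*0.408*31.6 = 3.09 mm/day
Therefore the reference evapotranspiration ET0 = 3.09 mm/day.


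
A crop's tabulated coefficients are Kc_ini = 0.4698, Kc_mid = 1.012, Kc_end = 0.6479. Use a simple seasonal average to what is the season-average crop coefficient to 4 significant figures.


Approach: apply a simple seasonal average, Kc_avg = (Kc_ini + Kc_mid + Kc_end)/3.
Kc_avg = (0.4698 + 1.012 + 0.6479)/3 = 0.7099
Therefore the season-average crop coefficient = 0.7099.


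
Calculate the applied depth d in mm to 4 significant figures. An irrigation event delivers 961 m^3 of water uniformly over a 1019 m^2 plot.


Approach: apply depth from volume over area, d = (V/A)*1000.
d = (961 / 1019) * 1000 = 943.1 mm
Therefore the applied depth d = 943.1 mm.


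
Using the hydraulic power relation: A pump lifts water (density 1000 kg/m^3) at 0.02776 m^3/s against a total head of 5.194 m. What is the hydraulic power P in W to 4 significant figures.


Approach: apply the hydraulic power relation, P = rho*g*Q*H.
P = 1000 * 9.81 * 0.02776 * 5.194 = 1414 W
Therefore the hydraulic power P = 1414 W.


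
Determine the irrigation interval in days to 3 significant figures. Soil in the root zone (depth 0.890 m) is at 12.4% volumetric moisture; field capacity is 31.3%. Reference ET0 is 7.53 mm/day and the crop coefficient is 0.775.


Approach: apply soil-water budget scheduling, SMD = (FC-theta)/100*depth*1000; ETc = ET0*Kc; interval = SMD/ETc.
Step 1 — soil moisture deficit:
  SMD = (31.3 - 12.4)/100 * 0.890 * 1000 = 168.21 mm
Step 2 — daily crop ET (ETc = ET0*Kc):
  ETc = 7.53 * 0.775 = 5.8357 mm/day
Step 3 — irrigation interval (SMD/ETc):
  interval = 168.21 / 5.8357 = 28.8 days
Therefore the irrigation interval = 28.8 days.


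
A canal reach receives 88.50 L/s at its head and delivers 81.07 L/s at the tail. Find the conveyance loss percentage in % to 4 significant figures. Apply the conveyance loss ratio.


Approach: apply the conveyance loss ratio, loss% = ((Q_head - Q_tail)/Q_head)*100.
loss = ((88.50 - 81.07)/88.50)*100 = 8.395 %
Therefore the conveyance loss percentage = 8.395 %.


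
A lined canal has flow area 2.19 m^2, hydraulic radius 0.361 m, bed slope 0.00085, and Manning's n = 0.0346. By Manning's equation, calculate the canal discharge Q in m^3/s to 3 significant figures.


Approach: apply Manning's equation, Q = (1/n)*A*R^(2/3)*S^(1/2).
Q = (1/0.0346) * 2.19 * 0.361^(2/3) * 0.00085^(1/2) = 0.936 m^3/s
Therefore the canal discharge Q = 0.936 m^3/s.


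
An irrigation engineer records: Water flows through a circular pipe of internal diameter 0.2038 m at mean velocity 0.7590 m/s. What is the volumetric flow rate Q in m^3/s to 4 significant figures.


Approach: apply the continuity equation for pipe flow, Q = A * v with A = pi*(D/2)^2.
A = pi*(0.2038/2)^2 = 0.0326211 m^2
Q = 0.0326211 * 0.7590 = 0.02476 m^3/s
Therefore the volumetric flow rate Q = 0.02476 m^3/s.


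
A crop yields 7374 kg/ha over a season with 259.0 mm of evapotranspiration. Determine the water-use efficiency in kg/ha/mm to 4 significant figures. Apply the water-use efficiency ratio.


Approach: apply the water-use efficiency ratio, WUE = yield/ET.
WUE = 7374 / 259.0 = 28.47 kg/ha/mm
Therefore the water-use efficiency = 28.47 kg/ha/mm.


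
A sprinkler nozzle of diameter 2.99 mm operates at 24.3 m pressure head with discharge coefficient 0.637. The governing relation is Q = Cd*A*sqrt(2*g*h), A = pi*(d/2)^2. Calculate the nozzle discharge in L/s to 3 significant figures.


A = pi*(2.99e-3/2)^2 = 7.0215e-06 m^2
Q = 0.637 * 7.0215e-06 * sqrt(2*9.81*24.3) * 1000 = 0.0977 L/s
Therefore the nozzle discharge = 0.0977 L/s.


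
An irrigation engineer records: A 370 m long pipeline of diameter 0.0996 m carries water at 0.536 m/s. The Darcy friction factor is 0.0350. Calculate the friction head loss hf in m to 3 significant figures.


Approach: apply the Darcy-Weisbach equation, hf = f*(L/D)*(v^2/(2g)).
hf = 0.0350 * (370/0.0996) * (0.536^2 / (2*9.81))
hf = 1.90 m
Therefore the friction head loss hf = 1.90 m.


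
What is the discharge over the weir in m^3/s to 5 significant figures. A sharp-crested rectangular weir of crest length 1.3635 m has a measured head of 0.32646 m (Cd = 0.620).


Approach: apply the rectangular weir equation, Q = (2/3)*Cd*L*sqrt(2g)*H^1.5.
Q = (2/3)*0.620*1.3635*sqrt(2*9.81)*0.32646^1.5 = 0.46564 m^3/s
Therefore the discharge over the weir = 0.46564 m^3/s.


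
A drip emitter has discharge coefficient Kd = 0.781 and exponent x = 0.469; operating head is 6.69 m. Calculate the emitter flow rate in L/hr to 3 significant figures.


Approach: apply the emitter characteristic equation, q = Kd * h^x.
q = 0.781 * 6.69^0.469 = 1.90 L/hr
Therefore the emitter flow rate = 1.90 L/hr.


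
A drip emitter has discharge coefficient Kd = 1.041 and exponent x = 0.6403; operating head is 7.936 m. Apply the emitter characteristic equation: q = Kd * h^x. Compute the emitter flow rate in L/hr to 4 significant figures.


q = 1.041 * 7.936^0.6403 = 3.922 L/hr
Therefore the emitter flow rate = 3.922 L/hr.


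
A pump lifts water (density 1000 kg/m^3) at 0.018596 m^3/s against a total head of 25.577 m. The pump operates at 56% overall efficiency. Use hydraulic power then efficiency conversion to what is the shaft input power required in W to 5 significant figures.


Approach: apply hydraulic power then efficiency conversion, P = rho*g*Q*H; P_in = P/eta.
Step 1 — hydraulic power (P = rho*g*Q*H):
  P = 1000 * 9.81 * 0.018596 * 25.577 = 4665.929 W
Step 2 — input power: P_in = P/eta = 4665.929 / 0.56 = 8332.0 W
Therefore the shaft input power required = 8332.0 W.


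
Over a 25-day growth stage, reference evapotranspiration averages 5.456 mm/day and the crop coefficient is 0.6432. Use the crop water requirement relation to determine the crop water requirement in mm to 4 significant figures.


Approach: apply the crop water requirement relation, CWR = ET0 * Kc * days.
CWR = 5.456 * 0.6432 * 25 = 87.73 mm
Therefore the crop water requirement = 87.73 mm.


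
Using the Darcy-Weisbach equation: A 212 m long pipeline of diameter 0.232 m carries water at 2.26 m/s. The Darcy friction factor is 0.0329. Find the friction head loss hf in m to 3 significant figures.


Approach: apply the Darcy-Weisbach equation, hf = f*(L/D)*(v^2/(2g)).
hf = 0.0329 * (212/0.232) * (2.26^2 / (2*9.81))
hf = 7.83 m
Therefore the friction head loss hf = 7.83 m.


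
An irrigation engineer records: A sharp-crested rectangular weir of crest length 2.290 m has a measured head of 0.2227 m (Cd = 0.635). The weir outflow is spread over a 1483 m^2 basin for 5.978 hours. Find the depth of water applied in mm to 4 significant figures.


Approach: apply the rectangular weir equation with a volume-to-depth conversion, Q = (2/3)*Cd*L*sqrt(2g)*H^1.5; d = Q*t/A * 1000.
Step 1 — weir discharge:
  Q = (2/3)*0.635*2.290*sqrt(2*9.81)*0.2227^1.5 = 0.451282 m^3/s
Step 2 — volume: V = 0.451282 * 5.978*3600 = 9711.94 m^3
Step 3 — depth: d = V/A * 1000 = 9711.94/1483 * 1000 = 6549 mm
Therefore the depth of water applied = 6549 mm.


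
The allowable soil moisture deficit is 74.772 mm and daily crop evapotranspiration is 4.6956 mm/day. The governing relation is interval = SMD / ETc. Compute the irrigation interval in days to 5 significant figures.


interval = 74.772 / 4.6956 = 15.924 days
Therefore the irrigation interval = 15.924 days.


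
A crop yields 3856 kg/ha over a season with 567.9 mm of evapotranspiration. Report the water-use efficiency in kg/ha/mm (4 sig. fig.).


Approach: apply the water-use efficiency ratio, WUE = yield/ET.
WUE = 3856 / 567.9 = 6.790 kg/ha/mm
Therefore the water-use efficiency = 6.790 kg/ha/mm.


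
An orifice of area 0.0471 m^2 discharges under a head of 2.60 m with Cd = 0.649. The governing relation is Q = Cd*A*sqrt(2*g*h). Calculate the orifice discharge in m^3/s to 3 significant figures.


Q = 0.649 * 0.0471 * sqrt(2*9.81*2.60) = 0.218 m^3/s
Therefore the orifice discharge = 0.218 m^3/s.


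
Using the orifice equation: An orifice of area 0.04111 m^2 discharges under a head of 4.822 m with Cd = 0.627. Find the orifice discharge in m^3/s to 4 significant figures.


Approach: apply the orifice equation, Q = Cd*A*sqrt(2*g*h).
Q = 0.627 * 0.04111 * sqrt(2*9.81*4.822) = 0.2507 m^3/s
Therefore the orifice discharge = 0.2507 m^3/s.


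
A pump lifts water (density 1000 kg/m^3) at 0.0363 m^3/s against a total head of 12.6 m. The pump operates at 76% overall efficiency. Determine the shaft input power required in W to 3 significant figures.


Approach: apply hydraulic power then efficiency conversion, P = rho*g*Q*H; P_in = P/eta.
Step 1 — hydraulic power (P = rho*g*Q*H):
  P = 1000 * 9.81 * 0.0363 * 12.6 = 4486.9 W
Step 2 — input power: P_in = P/eta = 4486.9 / 0.76 = 5900 W
Therefore the shaft input power required = 5900 W.


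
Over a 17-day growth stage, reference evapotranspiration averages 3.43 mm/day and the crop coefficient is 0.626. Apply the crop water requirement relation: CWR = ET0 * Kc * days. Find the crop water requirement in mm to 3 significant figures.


CWR = 3.43 * 0.626 * 17 = 36.5 mm
Therefore the crop water requirement = 36.5 mm.


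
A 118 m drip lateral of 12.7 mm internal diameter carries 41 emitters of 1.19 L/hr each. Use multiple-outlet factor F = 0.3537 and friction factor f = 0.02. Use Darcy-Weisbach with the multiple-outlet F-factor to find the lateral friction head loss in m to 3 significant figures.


Approach: apply Darcy-Weisbach with the multiple-outlet F-factor, Q = n*q/(3600*1000) m^3/s; v = Q/A; hf = F*f*(L/D)*(v^2/(2g)).
Q = 41*1.19/(3600*1000) = 1.3553e-05 m^3/s
A = pi*(12.7e-3/2)^2 = 1.2668e-04 m^2, so v = Q/A = 0.10699 m/s
hf = 0.3537*0.02*(118/0.0127)*(0.10699^2/(2*9.81)) = 0.0383 m
Therefore the lateral friction head loss = 0.0383 m.


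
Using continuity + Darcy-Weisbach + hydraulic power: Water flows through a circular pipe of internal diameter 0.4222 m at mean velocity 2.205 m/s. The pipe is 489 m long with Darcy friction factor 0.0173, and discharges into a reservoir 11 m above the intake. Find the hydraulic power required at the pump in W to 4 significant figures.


Approach: apply continuity + Darcy-Weisbach + hydraulic power, Q = A*v; hf = f*(L/D)*(v^2/(2g)); H = static + hf; P = rho*g*Q*H.
Step 1 — flow rate (continuity, Q = A*v):
  A = pi*(0.4222/2)^2 = 0.139999 m^2
  Q = 0.139999 * 2.205 = 0.308699 m^3/s
Step 2 — friction head loss (Darcy-Weisbach):
  hf = 0.0173 * (489/0.4222) * (2.205^2 / (2*9.81))
  hf = 4.96541 m
Step 3 — total head: H = 11 + 4.96541 = 15.9654 m
Step 4 — hydraulic power (P = rho*g*Q*H):
  P = 1000 * 9.81 * 0.308699 * 15.9654 = 48350 W
Therefore the hydraulic power required at the pump = 48350 W.


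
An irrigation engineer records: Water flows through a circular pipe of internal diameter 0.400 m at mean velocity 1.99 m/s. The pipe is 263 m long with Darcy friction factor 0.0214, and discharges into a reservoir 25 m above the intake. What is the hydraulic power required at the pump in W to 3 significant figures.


Approach: apply continuity + Darcy-Weisbach + hydraulic power, Q = A*v; hf = f*(L/D)*(v^2/(2g)); H = static + hf; P = rho*g*Q*H.
Step 1 — flow rate (continuity, Q = A*v):
  A = pi*(0.400/2)^2 = 0.12566 m^2
  Q = 0.12566 * 1.99 = 0.25007 m^3/s
Step 2 — friction head loss (Darcy-Weisbach):
  hf = 0.0214 * (263/0.400) * (1.99^2 / (2*9.81))
  hf = 2.8400 m
Step 3 — total head: H = 25 + 2.8400 = 27.840 m
Step 4 — hydraulic power (P = rho*g*Q*H):
  P = 1000 * 9.81 * 0.25007 * 27.840 = 68300 W
Therefore the hydraulic power required at the pump = 68300 W.


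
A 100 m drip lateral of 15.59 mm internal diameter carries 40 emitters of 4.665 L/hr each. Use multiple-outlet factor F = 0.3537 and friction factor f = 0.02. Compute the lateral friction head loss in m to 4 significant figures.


Approach: apply Darcy-Weisbach with the multiple-outlet F-factor, Q = n*q/(3600*1000) m^3/s; v = Q/A; hf = F*f*(L/D)*(v^2/(2g)).
Q = 40*4.665/(3600*1000) = 5.18333e-05 m^3/s
A = pi*(15.59e-3/2)^2 = 1.90890e-04 m^2, so v = Q/A = 0.271536 m/s
hf = 0.3537*0.02*(100/0.01559)*(0.271536^2/(2*9.81)) = 0.1705 m
Therefore the lateral friction head loss = 0.1705 m.


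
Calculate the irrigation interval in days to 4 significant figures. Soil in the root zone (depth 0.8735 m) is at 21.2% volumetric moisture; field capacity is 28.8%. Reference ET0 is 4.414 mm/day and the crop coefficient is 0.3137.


Approach: apply soil-water budget scheduling, SMD = (FC-theta)/100*depth*1000; ETc = ET0*Kc; interval = SMD/ETc.
Step 1 — soil moisture deficit:
  SMD = (28.8 - 21.2)/100 * 0.8735 * 1000 = 66.3860 mm
Step 2 — daily crop ET (ETc = ET0*Kc):
  ETc = 4.414 * 0.3137 = 1.38467 mm/day
Step 3 — irrigation interval (SMD/ETc):
  interval = 66.3860 / 1.38467 = 47.94 days
Therefore the irrigation interval = 47.94 days.


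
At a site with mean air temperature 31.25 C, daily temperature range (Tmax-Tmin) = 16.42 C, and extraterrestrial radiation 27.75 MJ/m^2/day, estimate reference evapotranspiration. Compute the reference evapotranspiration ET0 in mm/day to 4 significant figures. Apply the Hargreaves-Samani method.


Approach: apply the Hargreaves-Samani method, ET0 = 0.0023*(Tmean+17.8)*sqrt(Tmax-Tmin)*0.408*Ra.
ET0 = 0.0023*(31.25+17.8)*sqrt(16.42)*0.408*27.75 = 5.176 mm/day
Therefore the reference evapotranspiration ET0 = 5.176 mm/day.


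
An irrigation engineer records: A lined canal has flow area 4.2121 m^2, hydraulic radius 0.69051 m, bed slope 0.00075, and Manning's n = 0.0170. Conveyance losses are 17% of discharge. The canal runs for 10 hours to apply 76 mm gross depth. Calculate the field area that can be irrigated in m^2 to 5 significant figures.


Approach: apply Manning's equation with a conveyance and depth budget, Q = (1/n)*A*R^(2/3)*S^(1/2); Q_field = Q*(1-loss); Area = Q_field*t/(d/1000).
Step 1 — canal discharge (Manning's equation):
  Q = (1/0.0170) * 4.2121 * 0.69051^(2/3) * 0.00075^(1/2) = 5.301031 m^3/s
Step 2 — delivered flow: Q_field = 5.301031*(1 - 17/100) = 4.399856 m^3/s
Step 3 — volume delivered: V = 4.399856 * 10*3600 = 158394.8 m^3
Step 4 — area served: A = V / (depth/1000) = 158394.8 / 0.076 = 2084100 m^2
Therefore the field area that can be irrigated = 2084100 m^2.


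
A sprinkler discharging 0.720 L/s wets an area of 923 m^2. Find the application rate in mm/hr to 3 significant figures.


Approach: apply the application rate relation, rate = (Q/A)*3600.
rate = (0.720 / 923) * 3600 = 2.81 mm/hr
Therefore the application rate = 2.81 mm/hr.


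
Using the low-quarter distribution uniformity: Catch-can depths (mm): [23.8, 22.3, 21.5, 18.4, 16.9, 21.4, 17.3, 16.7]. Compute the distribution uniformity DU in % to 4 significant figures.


Approach: apply the low-quarter distribution uniformity, DU = (mean of lowest quarter of readings / overall mean)*100.
sorted lowest 2 of 8: [16.7, 16.9] -> mean = 16.8000 mm
overall mean = 19.7875 mm
DU = (16.8000/19.7875)*100 = 84.90 %
Therefore the distribution uniformity DU = 84.90 %.


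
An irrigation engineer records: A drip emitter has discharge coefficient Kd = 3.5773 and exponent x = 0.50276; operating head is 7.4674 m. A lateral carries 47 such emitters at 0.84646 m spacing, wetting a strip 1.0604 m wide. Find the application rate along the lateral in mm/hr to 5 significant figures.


Approach: apply the emitter equation with a lateral mass balance, q = Kd*h^x; Q = n*q; rate = Q/(n*spacing*width).
Step 1 — single emitter flow (q = Kd*h^x):
  q = 3.5773 * 7.4674^0.50276 = 9.829921 L/hr
Step 2 — total lateral flow: Q = 47 * 9.829921 = 462.0063 L/hr
Step 3 — wetted area: A = 47 * 0.84646 * 1.0604 = 42.18655 m^2
Step 4 — application rate: Q/A = 462.0063/42.18655 = 10.952 mm/hr
Therefore the application rate along the lateral = 10.952 mm/hr.


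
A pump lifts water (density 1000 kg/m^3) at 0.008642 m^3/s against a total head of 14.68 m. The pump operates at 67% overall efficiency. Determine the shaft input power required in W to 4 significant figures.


Approach: apply hydraulic power then efficiency conversion, P = rho*g*Q*H; P_in = P/eta.
Step 1 — hydraulic power (P = rho*g*Q*H):
  P = 1000 * 9.81 * 0.008642 * 14.68 = 1244.54 W
Step 2 — input power: P_in = P/eta = 1244.54 / 0.67 = 1858 W
Therefore the shaft input power required = 1858 W.


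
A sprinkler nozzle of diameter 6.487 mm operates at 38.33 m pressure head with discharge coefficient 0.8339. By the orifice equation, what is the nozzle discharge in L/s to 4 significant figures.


Approach: apply the orifice equation, Q = Cd*A*sqrt(2*g*h), A = pi*(d/2)^2.
A = pi*(6.487e-3/2)^2 = 3.30505e-05 m^2
Q = 0.8339 * 3.30505e-05 * sqrt(2*9.81*38.33) * 1000 = 0.7558 L/s
Therefore the nozzle discharge = 0.7558 L/s.


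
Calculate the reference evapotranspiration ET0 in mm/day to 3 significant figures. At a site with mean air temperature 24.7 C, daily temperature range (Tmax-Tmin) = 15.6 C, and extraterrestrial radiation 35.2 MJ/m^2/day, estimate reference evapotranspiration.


Approach: apply the Hargreaves-Samani method, ET0 = 0.0023*(Tmean+17.8)*sqrt(Tmax-Tmin)*0.408*Ra.
ET0 = 0.0023*(24.7+17.8)*sqrt(15.6)*0.408*35.2 = 5.54 mm/day
Therefore the reference evapotranspiration ET0 = 5.54 mm/day.


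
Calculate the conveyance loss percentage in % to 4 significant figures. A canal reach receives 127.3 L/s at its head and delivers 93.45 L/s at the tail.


Approach: apply the conveyance loss ratio, loss% = ((Q_head - Q_tail)/Q_head)*100.
loss = ((127.3 - 93.45)/127.3)*100 = 26.59 %
Therefore the conveyance loss percentage = 26.59 %.


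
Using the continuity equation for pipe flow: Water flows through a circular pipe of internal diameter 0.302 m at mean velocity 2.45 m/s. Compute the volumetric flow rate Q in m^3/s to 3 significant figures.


Approach: apply the continuity equation for pipe flow, Q = A * v with A = pi*(D/2)^2.
A = pi*(0.302/2)^2 = 0.071631 m^2
Q = 0.071631 * 2.45 = 0.175 m^3/s
Therefore the volumetric flow rate Q = 0.175 m^3/s.


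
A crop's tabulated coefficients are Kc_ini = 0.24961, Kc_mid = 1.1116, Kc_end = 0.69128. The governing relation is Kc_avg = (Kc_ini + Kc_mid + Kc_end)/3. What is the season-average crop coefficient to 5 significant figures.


Kc_avg = (0.24961 + 1.1116 + 0.69128)/3 = 0.68416
Therefore the season-average crop coefficient = 0.68416.


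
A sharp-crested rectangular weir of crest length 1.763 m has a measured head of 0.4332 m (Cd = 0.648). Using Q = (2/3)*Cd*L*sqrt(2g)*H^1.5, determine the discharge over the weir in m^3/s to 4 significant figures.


Q = (2/3)*0.648*1.763*sqrt(2*9.81)*0.4332^1.5 = 0.9619 m^3/s
Therefore the discharge over the weir = 0.9619 m^3/s.


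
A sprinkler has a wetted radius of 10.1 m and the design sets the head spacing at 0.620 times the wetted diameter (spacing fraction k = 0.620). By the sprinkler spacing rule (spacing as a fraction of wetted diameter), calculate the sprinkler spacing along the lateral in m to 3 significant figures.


Approach: apply the sprinkler spacing rule (spacing as a fraction of wetted diameter), S = k*(2*R).
S = 0.620 * (2 * 10.1) = 12.5 m
Therefore the sprinkler spacing along the lateral = 12.5 m.


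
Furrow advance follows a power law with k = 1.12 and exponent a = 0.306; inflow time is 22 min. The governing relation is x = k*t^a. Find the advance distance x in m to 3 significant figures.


x = 1.12 * 22^0.306 = 2.88 m
Therefore the advance distance x = 2.88 m.


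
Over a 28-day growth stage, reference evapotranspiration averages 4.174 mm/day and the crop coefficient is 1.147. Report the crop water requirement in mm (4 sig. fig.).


Approach: apply the crop water requirement relation, CWR = ET0 * Kc * days.
CWR = 4.174 * 1.147 * 28 = 134.1 mm
Therefore the crop water requirement = 134.1 mm.


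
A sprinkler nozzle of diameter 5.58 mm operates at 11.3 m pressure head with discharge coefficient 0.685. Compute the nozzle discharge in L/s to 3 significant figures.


Approach: apply the orifice equation, Q = Cd*A*sqrt(2*g*h), A = pi*(d/2)^2.
A = pi*(5.58e-3/2)^2 = 2.4454e-05 m^2
Q = 0.685 * 2.4454e-05 * sqrt(2*9.81*11.3) * 1000 = 0.249 L/s
Therefore the nozzle discharge = 0.249 L/s.


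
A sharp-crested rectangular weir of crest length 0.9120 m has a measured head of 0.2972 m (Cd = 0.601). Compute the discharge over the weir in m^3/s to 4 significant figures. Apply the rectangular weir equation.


Approach: apply the rectangular weir equation, Q = (2/3)*Cd*L*sqrt(2g)*H^1.5.
Q = (2/3)*0.601*0.9120*sqrt(2*9.81)*0.2972^1.5 = 0.2622 m^3/s
Therefore the discharge over the weir = 0.2622 m^3/s.


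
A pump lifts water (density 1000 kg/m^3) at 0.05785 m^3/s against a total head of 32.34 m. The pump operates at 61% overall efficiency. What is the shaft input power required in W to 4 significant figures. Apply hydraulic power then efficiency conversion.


Approach: apply hydraulic power then efficiency conversion, P = rho*g*Q*H; P_in = P/eta.
Step 1 — hydraulic power (P = rho*g*Q*H):
  P = 1000 * 9.81 * 0.05785 * 32.34 = 18353.2 W
Step 2 — input power: P_in = P/eta = 18353.2 / 0.61 = 30090 W
Therefore the shaft input power required = 30090 W.


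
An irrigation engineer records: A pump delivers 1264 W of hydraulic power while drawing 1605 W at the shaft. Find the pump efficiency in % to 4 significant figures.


Approach: apply the efficiency ratio, eta = (P_out/P_in)*100.
eta = (1264 / 1605) * 100 = 78.75 %
Therefore the pump efficiency = 78.75 %.


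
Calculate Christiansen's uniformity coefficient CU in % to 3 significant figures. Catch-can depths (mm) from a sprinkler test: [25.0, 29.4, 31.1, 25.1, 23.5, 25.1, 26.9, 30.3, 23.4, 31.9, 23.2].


Approach: apply Christiansen's uniformity coefficient, CU = (1 - mean_abs_deviation/mean)*100.
mean = 26.809 mm
mean |d_i - mean| = 2.8281 mm
CU = (1 - 2.8281/26.809)*100 = 89.5 %
Therefore Christiansen's uniformity coefficient CU = 89.5 %.


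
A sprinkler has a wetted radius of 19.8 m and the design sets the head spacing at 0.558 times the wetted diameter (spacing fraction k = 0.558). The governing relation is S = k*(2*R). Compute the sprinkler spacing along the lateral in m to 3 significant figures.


S = 0.558 * (2 * 19.8) = 22.1 m
Therefore the sprinkler spacing along the lateral = 22.1 m.


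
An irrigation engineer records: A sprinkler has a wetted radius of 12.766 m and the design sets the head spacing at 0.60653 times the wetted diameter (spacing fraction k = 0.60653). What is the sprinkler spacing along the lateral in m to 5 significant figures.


Approach: apply the sprinkler spacing rule (spacing as a fraction of wetted diameter), S = k*(2*R).
S = 0.60653 * (2 * 12.766) = 15.486 m
Therefore the sprinkler spacing along the lateral = 15.486 m.


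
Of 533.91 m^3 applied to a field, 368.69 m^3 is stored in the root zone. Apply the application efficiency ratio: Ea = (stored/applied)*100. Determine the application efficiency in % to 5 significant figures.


Ea = (368.69/533.91)*100 = 69.055 %
Therefore the application efficiency = 69.055 %.


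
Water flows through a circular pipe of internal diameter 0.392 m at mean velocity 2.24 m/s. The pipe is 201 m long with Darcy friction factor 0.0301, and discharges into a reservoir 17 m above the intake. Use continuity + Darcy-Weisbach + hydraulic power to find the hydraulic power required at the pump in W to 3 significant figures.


Approach: apply continuity + Darcy-Weisbach + hydraulic power, Q = A*v; hf = f*(L/D)*(v^2/(2g)); H = static + hf; P = rho*g*Q*H.
Step 1 — flow rate (continuity, Q = A*v):
  A = pi*(0.392/2)^2 = 0.12069 m^2
  Q = 0.12069 * 2.24 = 0.27034 m^3/s
Step 2 — friction head loss (Darcy-Weisbach):
  hf = 0.0301 * (201/0.392) * (2.24^2 / (2*9.81))
  hf = 3.9471 m
Step 3 — total head: H = 17 + 3.9471 = 20.947 m
Step 4 — hydraulic power (P = rho*g*Q*H):
  P = 1000 * 9.81 * 0.27034 * 20.947 = 55600 W
Therefore the hydraulic power required at the pump = 55600 W.


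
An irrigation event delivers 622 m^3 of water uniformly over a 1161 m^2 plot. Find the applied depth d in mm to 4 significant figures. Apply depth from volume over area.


Approach: apply depth from volume over area, d = (V/A)*1000.
d = (622 / 1161) * 1000 = 535.7 mm
Therefore the applied depth d = 535.7 mm.


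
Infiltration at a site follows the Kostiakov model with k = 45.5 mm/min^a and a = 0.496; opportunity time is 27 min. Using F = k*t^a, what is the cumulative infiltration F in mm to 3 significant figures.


F = 45.5 * 27^0.496 = 233 mm
Therefore the cumulative infiltration F = 233 mm.


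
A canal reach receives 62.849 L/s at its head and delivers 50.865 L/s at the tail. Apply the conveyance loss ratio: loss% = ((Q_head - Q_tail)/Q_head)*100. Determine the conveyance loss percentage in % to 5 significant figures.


loss = ((62.849 - 50.865)/62.849)*100 = 19.068 %
Therefore the conveyance loss percentage = 19.068 %.


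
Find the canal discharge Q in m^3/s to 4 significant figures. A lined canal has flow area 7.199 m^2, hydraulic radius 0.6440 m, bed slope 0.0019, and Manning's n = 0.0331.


Approach: apply Manning's equation, Q = (1/n)*A*R^(2/3)*S^(1/2).
Q = (1/0.0331) * 7.199 * 0.6440^(2/3) * 0.0019^(1/2) = 7.070 m^3/s
Therefore the canal discharge Q = 7.070 m^3/s.


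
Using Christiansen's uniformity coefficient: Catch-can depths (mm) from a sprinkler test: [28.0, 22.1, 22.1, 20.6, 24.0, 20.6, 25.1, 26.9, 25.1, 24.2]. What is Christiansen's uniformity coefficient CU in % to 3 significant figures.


Approach: apply Christiansen's uniformity coefficient, CU = (1 - mean_abs_deviation/mean)*100.
mean = 23.870 mm
mean |d_i - mean| = 2.0160 mm
CU = (1 - 2.0160/23.870)*100 = 91.6 %
Therefore Christiansen's uniformity coefficient CU = 91.6 %.


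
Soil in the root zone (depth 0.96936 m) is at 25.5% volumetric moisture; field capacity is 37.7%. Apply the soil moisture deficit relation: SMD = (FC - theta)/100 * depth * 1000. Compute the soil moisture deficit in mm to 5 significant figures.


SMD = (37.7 - 25.5)/100 * 0.96936 * 1000 = 118.26 mm
Therefore the soil moisture deficit = 118.26 mm.


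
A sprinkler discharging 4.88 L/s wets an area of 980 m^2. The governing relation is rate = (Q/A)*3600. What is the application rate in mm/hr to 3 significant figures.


rate = (4.88 / 980) * 3600 = 17.9 mm/hr
Therefore the application rate = 17.9 mm/hr.


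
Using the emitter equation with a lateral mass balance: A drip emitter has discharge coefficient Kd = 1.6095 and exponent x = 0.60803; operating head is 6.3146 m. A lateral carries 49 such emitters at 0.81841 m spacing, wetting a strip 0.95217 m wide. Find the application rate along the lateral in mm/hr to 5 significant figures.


Approach: apply the emitter equation with a lateral mass balance, q = Kd*h^x; Q = n*q; rate = Q/(n*spacing*width).
Step 1 — single emitter flow (q = Kd*h^x):
  q = 1.6095 * 6.3146^0.60803 = 4.935433 L/hr
Step 2 — total lateral flow: Q = 49 * 4.935433 = 241.8362 L/hr
Step 3 — wetted area: A = 49 * 0.81841 * 0.95217 = 38.18401 m^2
Step 4 — application rate: Q/A = 241.8362/38.18401 = 6.3334 mm/hr
Therefore the application rate along the lateral = 6.3334 mm/hr.


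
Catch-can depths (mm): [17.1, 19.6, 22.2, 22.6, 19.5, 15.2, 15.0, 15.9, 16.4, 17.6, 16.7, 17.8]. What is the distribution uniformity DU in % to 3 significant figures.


Approach: apply the low-quarter distribution uniformity, DU = (mean of lowest quarter of readings / overall mean)*100.
sorted lowest 3 of 12: [15.0, 15.2, 15.9] -> mean = 15.367 mm
overall mean = 17.967 mm
DU = (15.367/17.967)*100 = 85.5 %
Therefore the distribution uniformity DU = 85.5 %.


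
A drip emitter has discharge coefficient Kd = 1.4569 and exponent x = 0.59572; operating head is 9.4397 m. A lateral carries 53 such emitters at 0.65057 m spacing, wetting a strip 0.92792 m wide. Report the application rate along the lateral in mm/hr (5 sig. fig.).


Approach: apply the emitter equation with a lateral mass balance, q = Kd*h^x; Q = n*q; rate = Q/(n*spacing*width).
Step 1 — single emitter flow (q = Kd*h^x):
  q = 1.4569 * 9.4397^0.59572 = 5.549219 L/hr
Step 2 — total lateral flow: Q = 53 * 5.549219 = 294.1086 L/hr
Step 3 — wetted area: A = 53 * 0.65057 * 0.92792 = 31.99488 m^2
Step 4 — application rate: Q/A = 294.1086/31.99488 = 9.1924 mm/hr
Therefore the application rate along the lateral = 9.1924 mm/hr.


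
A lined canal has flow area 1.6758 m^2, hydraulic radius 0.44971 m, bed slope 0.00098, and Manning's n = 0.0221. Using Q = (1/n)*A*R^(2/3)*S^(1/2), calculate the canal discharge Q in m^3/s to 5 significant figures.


Q = (1/0.0221) * 1.6758 * 0.44971^(2/3) * 0.00098^(1/2) = 1.3934 m^3/s
Therefore the canal discharge Q = 1.3934 m^3/s.


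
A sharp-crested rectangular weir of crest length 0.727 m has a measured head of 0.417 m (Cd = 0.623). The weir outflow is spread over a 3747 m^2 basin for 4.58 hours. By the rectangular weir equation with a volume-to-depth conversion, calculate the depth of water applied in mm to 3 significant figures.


Approach: apply the rectangular weir equation with a volume-to-depth conversion, Q = (2/3)*Cd*L*sqrt(2g)*H^1.5; d = Q*t/A * 1000.
Step 1 — weir discharge:
  Q = (2/3)*0.623*0.727*sqrt(2*9.81)*0.417^1.5 = 0.36015 m^3/s
Step 2 — volume: V = 0.36015 * 4.58*3600 = 5938.2 m^3
Step 3 — depth: d = V/A * 1000 = 5938.2/3747 * 1000 = 1580 mm
Therefore the depth of water applied = 1580 mm.


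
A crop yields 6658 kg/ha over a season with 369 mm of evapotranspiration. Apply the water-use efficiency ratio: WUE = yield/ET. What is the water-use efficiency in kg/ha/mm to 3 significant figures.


WUE = 6658 / 369 = 18.0 kg/ha/mm
Therefore the water-use efficiency = 18.0 kg/ha/mm.


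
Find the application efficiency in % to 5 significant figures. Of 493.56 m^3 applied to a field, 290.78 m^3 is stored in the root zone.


Approach: apply the application efficiency ratio, Ea = (stored/applied)*100.
Ea = (290.78/493.56)*100 = 58.915 %
Therefore the application efficiency = 58.915 %.


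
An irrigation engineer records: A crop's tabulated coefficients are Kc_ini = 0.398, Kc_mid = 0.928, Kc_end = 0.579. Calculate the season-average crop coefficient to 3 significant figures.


Approach: apply a simple seasonal average, Kc_avg = (Kc_ini + Kc_mid + Kc_end)/3.
Kc_avg = (0.398 + 0.928 + 0.579)/3 = 0.635
Therefore the season-average crop coefficient = 0.635.


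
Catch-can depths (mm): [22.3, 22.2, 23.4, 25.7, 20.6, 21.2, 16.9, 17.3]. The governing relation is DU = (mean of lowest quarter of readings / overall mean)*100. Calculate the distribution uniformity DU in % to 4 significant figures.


sorted lowest 2 of 8: [16.9, 17.3] -> mean = 17.1000 mm
overall mean = 21.2000 mm
DU = (17.1000/21.2000)*100 = 80.66 %
Therefore the distribution uniformity DU = 80.66 %.


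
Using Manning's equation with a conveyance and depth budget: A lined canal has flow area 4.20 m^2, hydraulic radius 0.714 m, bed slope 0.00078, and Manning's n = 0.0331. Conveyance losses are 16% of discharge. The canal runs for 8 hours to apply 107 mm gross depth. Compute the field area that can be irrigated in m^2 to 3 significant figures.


Approach: apply Manning's equation with a conveyance and depth budget, Q = (1/n)*A*R^(2/3)*S^(1/2); Q_field = Q*(1-loss); Area = Q_field*t/(d/1000).
Step 1 — canal discharge (Manning's equation):
  Q = (1/0.0331) * 4.20 * 0.714^(2/3) * 0.00078^(1/2) = 2.8310 m^3/s
Step 2 — delivered flow: Q_field = 2.8310*(1 - 16/100) = 2.3780 m^3/s
Step 3 — volume delivered: V = 2.3780 * 8*3600 = 68487 m^3
Step 4 — area served: A = V / (depth/1000) = 68487 / 0.107 = 640000 m^2
Therefore the field area that can be irrigated = 640000 m^2.
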